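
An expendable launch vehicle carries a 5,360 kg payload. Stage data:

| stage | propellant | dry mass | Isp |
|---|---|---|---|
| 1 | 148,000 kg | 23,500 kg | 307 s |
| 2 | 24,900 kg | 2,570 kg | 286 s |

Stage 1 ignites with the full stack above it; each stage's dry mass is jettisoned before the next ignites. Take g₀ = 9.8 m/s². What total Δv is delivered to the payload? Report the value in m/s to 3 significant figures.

Δv ≈ 7860 m/s

Ignition mass of stage 1 = 148,000+23,500 + 24,900+2,570 + 5,360 = 204,330 kg.
Stage 1: m₀ = 204,330 kg, m_f = 204,330 − 148,000 = 56,330 kg; Δv = 307×9.8×ln(3.627) = 3008.6×1.2885 ≈ 3877 m/s.
Stage 2: m₀ = 32,830 kg, m_f = 32,830 − 24,900 = 7,930 kg; Δv = 286×9.8×ln(4.14) = 2802.8×1.4207 ≈ 3982 m/s.
Total Δv = 3877 + 3982 = 7859 m/s.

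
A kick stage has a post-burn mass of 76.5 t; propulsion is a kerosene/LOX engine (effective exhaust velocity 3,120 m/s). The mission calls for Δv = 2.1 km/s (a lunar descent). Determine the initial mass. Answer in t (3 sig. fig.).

By the Tsiolkovsky rocket equation, m₀/m_f = exp(Δv / v_e) = exp(2100 / 3120.0) = exp(0.6731) = 1.9603.
m₀ = m_f × 1.9603 = 76.5 × 1.9603 = 149.963 t.

initial mass ≈ 150 t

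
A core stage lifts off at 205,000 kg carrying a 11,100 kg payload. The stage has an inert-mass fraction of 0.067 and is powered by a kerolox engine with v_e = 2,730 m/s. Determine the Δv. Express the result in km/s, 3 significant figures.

Δv ≈ 5.85 km/s

Stage wet mass = m₀ − payload = 205,000 − 11,100 = 193,900 kg.
Stage dry mass = ε × stage wet mass = 0.067 × 193,900 = 12,991.3 kg.
Burnout mass m_f = stage dry + payload = 12,991.3 + 11,100 = 24,091.3 kg.
By the Tsiolkovsky rocket equation, Δv = v_e · ln(205,000/24,091.3) = 2730.0 × ln(8.509) = 2730.0 × 2.1412 ≈ 5845 m/s.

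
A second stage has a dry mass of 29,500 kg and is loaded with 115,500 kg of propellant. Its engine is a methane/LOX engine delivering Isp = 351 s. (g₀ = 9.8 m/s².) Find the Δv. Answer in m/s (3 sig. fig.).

Δv ≈ 5480 m/s

v_e = Isp · g₀ = 351 × 9.8 = 3439.8 m/s.
m₀ = m_dry + m_prop = 29,500 + 115,500 = 145,000 kg.
Using Δv = v_e ln(m₀/m_f): Δv = v_e · ln(m₀/m_f) = 3439.8 × ln(4.915) = 3439.8 × 1.5923 ≈ 5477.3 m/s.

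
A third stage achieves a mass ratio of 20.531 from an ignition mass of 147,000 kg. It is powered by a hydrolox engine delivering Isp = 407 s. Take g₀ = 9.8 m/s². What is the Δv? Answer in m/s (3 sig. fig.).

Δv ≈ 12100 m/s

v_e = Isp · g₀ = 407 × 9.8 = 3988.6 m/s.
Δv = v_e · ln(20.531) = 3988.6 × 3.0219 ≈ 12053.3 m/s.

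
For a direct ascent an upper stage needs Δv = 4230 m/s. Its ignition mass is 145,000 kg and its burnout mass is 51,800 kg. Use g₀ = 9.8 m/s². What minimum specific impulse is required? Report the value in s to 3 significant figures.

Isp ≈ 419 s

ln(m₀/m_f) = ln(145000/51800) = ln(2.799) = 1.0293.
By the Tsiolkovsky rocket equation, v_e = Δv / ln(m₀/m_f) = 4230 / 1.0293 = 4109.4 m/s.
Isp = v_e / g₀ = 4109.4 / 9.8 = 419.3 s.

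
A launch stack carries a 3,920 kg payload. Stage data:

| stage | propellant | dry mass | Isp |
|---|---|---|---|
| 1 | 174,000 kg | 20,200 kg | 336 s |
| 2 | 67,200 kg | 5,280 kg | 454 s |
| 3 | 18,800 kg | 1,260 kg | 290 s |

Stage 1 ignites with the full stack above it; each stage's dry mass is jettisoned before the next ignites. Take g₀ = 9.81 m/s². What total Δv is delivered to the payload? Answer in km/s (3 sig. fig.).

Ignition mass of stage 1 = 174,000+20,200 + 67,200+5,280 + 18,800+1,260 + 3,920 = 290,660 kg.
Stage 1: m₀ = 290,660 kg, m_f = 290,660 − 174,000 = 116,660 kg; Δv = 336×9.81×ln(2.492) = 3296.2×0.9129 ≈ 3009 m/s.
Stage 2: m₀ = 96,460 kg, m_f = 96,460 − 67,200 = 29,260 kg; Δv = 454×9.81×ln(3.297) = 4453.7×1.1929 ≈ 5313 m/s.
Stage 3: m₀ = 23,980 kg, m_f = 23,980 − 18,800 = 5,180 kg; Δv = 290×9.81×ln(4.629) = 2844.9×1.5324 ≈ 4360 m/s.
Total Δv = 3009 + 5313 + 4360 = 12682 m/s.

Δv ≈ 12.7 km/s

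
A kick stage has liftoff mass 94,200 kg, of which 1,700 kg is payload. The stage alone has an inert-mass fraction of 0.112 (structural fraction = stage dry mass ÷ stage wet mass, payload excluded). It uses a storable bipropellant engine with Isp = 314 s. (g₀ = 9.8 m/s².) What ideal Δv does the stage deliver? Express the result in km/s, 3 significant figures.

Stage wet mass = m₀ − payload = 94,200 − 1,700 = 92,500 kg.
Stage dry mass = ε × stage wet mass = 0.112 × 92,500 = 10,360 kg.
Burnout mass m_f = stage dry + payload = 10,360 + 1,700 = 12,060 kg.
v_e = Isp · g₀ = 314 × 9.8 = 3077.2 m/s.
Δv = v_e · ln(94,200/12,060) = 3077.2 × ln(7.811) = 3077.2 × 2.0555 ≈ 6325 m/s.

Δv ≈ 6.33 km/s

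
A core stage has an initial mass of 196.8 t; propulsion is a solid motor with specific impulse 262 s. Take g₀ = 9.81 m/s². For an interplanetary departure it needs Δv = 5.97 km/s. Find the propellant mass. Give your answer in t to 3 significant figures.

propellant mass ≈ 178 t

v_e = Isp · g₀ = 262 × 9.81 = 2570.2 m/s.
By the Tsiolkovsky rocket equation, m₀/m_f = exp(Δv / v_e) = exp(5970 / 2570.2) = exp(2.3228) = 10.2038.
m_f = 196.8 / 10.2038 = 19.2869 t, so propellant = m₀ − m_f = 196.8 − 19.2869 = 177.5131 t.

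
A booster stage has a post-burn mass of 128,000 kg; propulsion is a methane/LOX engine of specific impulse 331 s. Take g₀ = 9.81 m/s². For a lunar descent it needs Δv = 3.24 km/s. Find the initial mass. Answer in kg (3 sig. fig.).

v_e = Isp · g₀ = 331 × 9.81 = 3247.1 m/s.
Using Δv = v_e ln(m₀/m_f): m₀/m_f = exp(Δv / v_e) = exp(3240 / 3247.1) = exp(0.9978) = 2.7123.
m₀ = m_f × 2.7123 = 128,000 × 2.7123 = 347,174 kg.

initial mass ≈ 347000 kg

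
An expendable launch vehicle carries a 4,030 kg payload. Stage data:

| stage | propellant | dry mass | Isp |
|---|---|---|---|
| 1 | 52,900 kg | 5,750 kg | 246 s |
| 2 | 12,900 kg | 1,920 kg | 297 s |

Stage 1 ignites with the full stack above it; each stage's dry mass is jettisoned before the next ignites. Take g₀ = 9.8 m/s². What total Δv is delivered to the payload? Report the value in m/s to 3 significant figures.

Ignition mass of stage 1 = 52,900+5,750 + 12,900+1,920 + 4,030 = 77,500 kg.
Stage 1: m₀ = 77,500 kg, m_f = 77,500 − 52,900 = 24,600 kg; Δv = 246×9.8×ln(3.15) = 2410.8×1.1475 ≈ 2766 m/s.
Stage 2: m₀ = 18,850 kg, m_f = 18,850 − 12,900 = 5,950 kg; Δv = 297×9.8×ln(3.168) = 2910.6×1.1531 ≈ 3356 m/s.
Total Δv = 2766 + 3356 = 6122 m/s.

Δv ≈ 6120 m/s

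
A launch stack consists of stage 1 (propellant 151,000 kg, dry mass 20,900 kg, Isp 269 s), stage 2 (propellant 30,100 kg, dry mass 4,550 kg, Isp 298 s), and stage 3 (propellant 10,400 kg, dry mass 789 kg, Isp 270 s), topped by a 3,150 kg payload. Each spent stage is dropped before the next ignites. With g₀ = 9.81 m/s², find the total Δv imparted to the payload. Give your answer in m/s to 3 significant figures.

Δv ≈ 9250 m/s

Ignition mass of stage 1 = 151,000+20,900 + 30,100+4,550 + 10,400+789 + 3,150 = 220,889 kg.
Stage 1: m₀ = 220,889 kg, m_f = 220,889 − 151,000 = 69,889 kg; Δv = 269×9.81×ln(3.161) = 2638.9×1.1508 ≈ 3037 m/s.
Stage 2: m₀ = 48,989 kg, m_f = 48,989 − 30,100 = 18,889 kg; Δv = 298×9.81×ln(2.594) = 2923.4×0.9530 ≈ 2786 m/s.
Stage 3: m₀ = 14,339 kg, m_f = 14,339 − 10,400 = 3,939 kg; Δv = 270×9.81×ln(3.64) = 2648.7×1.2921 ≈ 3422 m/s.
Total Δv = 3037 + 2786 + 3422 = 9245 m/s.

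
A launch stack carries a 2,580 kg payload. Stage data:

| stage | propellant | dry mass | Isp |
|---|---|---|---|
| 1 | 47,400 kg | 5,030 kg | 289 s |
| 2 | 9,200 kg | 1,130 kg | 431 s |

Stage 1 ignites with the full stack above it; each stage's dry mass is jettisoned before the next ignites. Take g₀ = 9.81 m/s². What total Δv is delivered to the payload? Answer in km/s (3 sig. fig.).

Δv ≈ 8.94 km/s

Ignition mass of stage 1 = 47,400+5,030 + 9,200+1,130 + 2,580 = 65,340 kg.
Stage 1: m₀ = 65,340 kg, m_f = 65,340 − 47,400 = 17,940 kg; Δv = 289×9.81×ln(3.642) = 2835.1×1.2926 ≈ 3665 m/s.
Stage 2: m₀ = 12,910 kg, m_f = 12,910 − 9,200 = 3,710 kg; Δv = 431×9.81×ln(3.48) = 4228.1×1.2470 ≈ 5272 m/s.
Total Δv = 3665 + 5272 = 8937 m/s.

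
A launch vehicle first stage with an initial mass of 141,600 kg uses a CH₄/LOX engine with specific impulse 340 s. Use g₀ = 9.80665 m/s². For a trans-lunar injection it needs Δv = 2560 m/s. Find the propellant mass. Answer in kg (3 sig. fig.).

v_e = Isp · g₀ = 340 × 9.80665 = 3334.3 m/s.
m₀/m_f = exp(Δv / v_e) = exp(2560 / 3334.3) = exp(0.7678) = 2.1550.
m_f = 141,600 / 2.1550 = 65,707.7 kg, so propellant = m₀ − m_f = 141,600 − 65,707.7 = 75,892.3 kg.

propellant mass ≈ 75900 kg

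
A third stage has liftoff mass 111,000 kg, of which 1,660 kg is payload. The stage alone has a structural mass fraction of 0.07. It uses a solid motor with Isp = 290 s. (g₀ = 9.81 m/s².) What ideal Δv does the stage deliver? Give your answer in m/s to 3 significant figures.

Stage wet mass = m₀ − payload = 111,000 − 1,660 = 109,340 kg.
Stage dry mass = ε × stage wet mass = 0.07 × 109,340 = 7,653.8 kg.
Burnout mass m_f = stage dry + payload = 7,653.8 + 1,660 = 9,313.8 kg.
v_e = Isp · g₀ = 290 × 9.81 = 2844.9 m/s.
Rocket equation: Δv = v_e · ln(111,000/9,313.8) = 2844.9 × ln(11.92) = 2844.9 × 2.4780 ≈ 7050 m/s.

Δv ≈ 7050 m/s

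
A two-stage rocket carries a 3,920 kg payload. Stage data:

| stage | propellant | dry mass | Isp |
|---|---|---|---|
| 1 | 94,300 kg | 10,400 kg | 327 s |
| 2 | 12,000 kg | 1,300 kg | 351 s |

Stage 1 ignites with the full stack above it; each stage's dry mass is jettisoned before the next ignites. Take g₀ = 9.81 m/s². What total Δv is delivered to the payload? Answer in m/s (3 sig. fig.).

Ignition mass of stage 1 = 94,300+10,400 + 12,000+1,300 + 3,920 = 121,920 kg.
Stage 1: m₀ = 121,920 kg, m_f = 121,920 − 94,300 = 27,620 kg; Δv = 327×9.81×ln(4.414) = 3207.9×1.4848 ≈ 4763 m/s.
Stage 2: m₀ = 17,220 kg, m_f = 17,220 − 12,000 = 5,220 kg; Δv = 351×9.81×ln(3.299) = 3443.3×1.1936 ≈ 4110 m/s.
Total Δv = 4763 + 4110 = 8873 m/s.

Δv ≈ 8870 m/s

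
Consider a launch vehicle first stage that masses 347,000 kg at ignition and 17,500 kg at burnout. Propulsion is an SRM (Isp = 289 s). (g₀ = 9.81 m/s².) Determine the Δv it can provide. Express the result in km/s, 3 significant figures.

v_e = Isp · g₀ = 289 × 9.81 = 2835.1 m/s.
Using Δv = v_e ln(m₀/m_f): Δv = v_e · ln(m₀/m_f) = 2835.1 × ln(19.83) = 2835.1 × 2.9871 ≈ 8468.8 m/s.

Δv ≈ 8.47 km/s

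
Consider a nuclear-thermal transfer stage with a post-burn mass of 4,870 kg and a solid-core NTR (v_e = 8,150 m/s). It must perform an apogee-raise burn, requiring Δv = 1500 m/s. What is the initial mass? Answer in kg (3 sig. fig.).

initial mass ≈ 5850 kg

Using Δv = v_e ln(m₀/m_f): m₀/m_f = exp(Δv / v_e) = exp(1500 / 8150.0) = exp(0.1840) = 1.2021.
m₀ = m_f × 1.2021 = 4,870 × 1.2021 = 5,854.23 kg.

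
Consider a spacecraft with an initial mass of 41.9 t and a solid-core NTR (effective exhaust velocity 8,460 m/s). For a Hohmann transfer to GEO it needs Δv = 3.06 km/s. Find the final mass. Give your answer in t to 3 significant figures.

m₀/m_f = exp(Δv / v_e) = exp(3060 / 8460.0) = exp(0.3617) = 1.4358.
m_f = m₀ / 1.4358 = 41.9 / 1.4358 = 29.1823 t.

final mass ≈ 29.2 t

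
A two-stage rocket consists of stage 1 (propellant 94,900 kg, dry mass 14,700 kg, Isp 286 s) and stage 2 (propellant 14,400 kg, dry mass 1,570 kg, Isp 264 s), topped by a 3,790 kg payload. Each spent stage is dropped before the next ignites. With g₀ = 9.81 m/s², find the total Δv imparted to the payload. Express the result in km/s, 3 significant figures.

Δv ≈ 7.09 km/s

Ignition mass of stage 1 = 94,900+14,700 + 14,400+1,570 + 3,790 = 129,360 kg.
Stage 1: m₀ = 129,360 kg, m_f = 129,360 − 94,900 = 34,460 kg; Δv = 286×9.81×ln(3.754) = 2805.7×1.3228 ≈ 3711 m/s.
Stage 2: m₀ = 19,760 kg, m_f = 19,760 − 14,400 = 5,360 kg; Δv = 264×9.81×ln(3.687) = 2589.8×1.3047 ≈ 3379 m/s.
Total Δv = 3711 + 3379 = 7090 m/s.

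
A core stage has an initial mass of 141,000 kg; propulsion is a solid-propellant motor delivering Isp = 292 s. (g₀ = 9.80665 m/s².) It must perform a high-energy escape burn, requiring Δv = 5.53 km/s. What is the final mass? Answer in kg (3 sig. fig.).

v_e = Isp · g₀ = 292 × 9.80665 = 2863.5 m/s.
Rocket equation: m₀/m_f = exp(Δv / v_e) = exp(5530 / 2863.5) = exp(1.9312) = 6.8976.
m_f = m₀ / 6.8976 = 141,000 / 6.8976 = 20,441.9 kg.

final mass ≈ 20400 kg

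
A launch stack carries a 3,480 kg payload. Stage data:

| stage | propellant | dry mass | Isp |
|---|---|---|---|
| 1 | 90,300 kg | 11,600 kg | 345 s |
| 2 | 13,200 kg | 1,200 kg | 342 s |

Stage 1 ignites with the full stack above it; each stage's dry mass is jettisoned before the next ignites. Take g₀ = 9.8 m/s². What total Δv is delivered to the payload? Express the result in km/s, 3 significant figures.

Ignition mass of stage 1 = 90,300+11,600 + 13,200+1,200 + 3,480 = 119,780 kg.
Stage 1: m₀ = 119,780 kg, m_f = 119,780 − 90,300 = 29,480 kg; Δv = 345×9.8×ln(4.063) = 3381.0×1.4019 ≈ 4740 m/s.
Stage 2: m₀ = 17,880 kg, m_f = 17,880 − 13,200 = 4,680 kg; Δv = 342×9.8×ln(3.821) = 3351.6×1.3404 ≈ 4492 m/s.
Total Δv = 4740 + 4492 = 9232 m/s.

Δv ≈ 9.23 km/s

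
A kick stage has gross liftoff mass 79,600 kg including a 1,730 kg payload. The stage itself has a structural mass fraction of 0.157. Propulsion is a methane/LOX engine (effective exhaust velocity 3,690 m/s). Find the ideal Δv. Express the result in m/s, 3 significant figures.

Stage wet mass = m₀ − payload = 79,600 − 1,730 = 77,870 kg.
Stage dry mass = ε × stage wet mass = 0.157 × 77,870 = 12,225.6 kg.
Burnout mass m_f = stage dry + payload = 12,225.6 + 1,730 = 13,955.6 kg.
Δv = v_e · ln(79,600/13,955.6) = 3690.0 × ln(5.704) = 3690.0 × 1.7411 ≈ 6425 m/s.

Δv ≈ 6420 m/s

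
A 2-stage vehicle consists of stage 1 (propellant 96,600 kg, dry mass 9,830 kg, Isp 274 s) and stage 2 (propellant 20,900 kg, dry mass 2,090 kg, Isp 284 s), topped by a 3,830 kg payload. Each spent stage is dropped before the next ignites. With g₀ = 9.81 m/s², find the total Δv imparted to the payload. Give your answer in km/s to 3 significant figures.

Ignition mass of stage 1 = 96,600+9,830 + 20,900+2,090 + 3,830 = 133,250 kg.
Stage 1: m₀ = 133,250 kg, m_f = 133,250 − 96,600 = 36,650 kg; Δv = 274×9.81×ln(3.636) = 2687.9×1.2908 ≈ 3470 m/s.
Stage 2: m₀ = 26,820 kg, m_f = 26,820 − 20,900 = 5,920 kg; Δv = 284×9.81×ln(4.53) = 2786.0×1.5108 ≈ 4209 m/s.
Total Δv = 3470 + 4209 = 7679 m/s.

Δv ≈ 7.68 km/s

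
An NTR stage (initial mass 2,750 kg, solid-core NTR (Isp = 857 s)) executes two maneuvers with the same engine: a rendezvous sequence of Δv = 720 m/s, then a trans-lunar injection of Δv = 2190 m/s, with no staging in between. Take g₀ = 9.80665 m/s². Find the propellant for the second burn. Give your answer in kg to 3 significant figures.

v_e = Isp · g₀ = 857 × 9.80665 = 8404.3 m/s.
After the first burn: m = 2750 × exp(−720/8404.3) = 2750 × 0.91790 = 2,524.23 kg.
After the second burn: m = 2,524.23 × exp(−2190/8404.3) = 2,524.23 × 0.77060 = 1,945.17 kg.
Second-burn propellant = 2,524.23 − 1,945.17 = 579.06 kg.

propellant for the second burn ≈ 579 kg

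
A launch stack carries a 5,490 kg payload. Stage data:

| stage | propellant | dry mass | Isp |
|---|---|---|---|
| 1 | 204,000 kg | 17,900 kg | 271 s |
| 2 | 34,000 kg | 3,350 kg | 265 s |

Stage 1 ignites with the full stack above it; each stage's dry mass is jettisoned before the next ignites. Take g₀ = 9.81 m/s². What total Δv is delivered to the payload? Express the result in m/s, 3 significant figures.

Ignition mass of stage 1 = 204,000+17,900 + 34,000+3,350 + 5,490 = 264,740 kg.
Stage 1: m₀ = 264,740 kg, m_f = 264,740 − 204,000 = 60,740 kg; Δv = 271×9.81×ln(4.359) = 2658.5×1.4721 ≈ 3914 m/s.
Stage 2: m₀ = 42,840 kg, m_f = 42,840 − 34,000 = 8,840 kg; Δv = 265×9.81×ln(4.846) = 2599.7×1.5782 ≈ 4103 m/s.
Total Δv = 3914 + 4103 = 8017 m/s.

Δv ≈ 8020 m/s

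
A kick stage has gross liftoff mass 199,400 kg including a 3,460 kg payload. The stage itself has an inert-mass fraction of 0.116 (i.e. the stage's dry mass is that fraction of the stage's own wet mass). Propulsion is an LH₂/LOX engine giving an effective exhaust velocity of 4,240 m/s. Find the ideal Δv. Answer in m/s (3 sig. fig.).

Stage wet mass = m₀ − payload = 199,400 − 3,460 = 195,940 kg.
Stage dry mass = ε × stage wet mass = 0.116 × 195,940 = 22,729 kg.
Burnout mass m_f = stage dry + payload = 22,729 + 3,460 = 26,189 kg.
From the ideal rocket equation, Δv = v_e · ln(199,400/26,189) = 4240.0 × ln(7.614) = 4240.0 × 2.0300 ≈ 8607 m/s.

Δv ≈ 8610 m/s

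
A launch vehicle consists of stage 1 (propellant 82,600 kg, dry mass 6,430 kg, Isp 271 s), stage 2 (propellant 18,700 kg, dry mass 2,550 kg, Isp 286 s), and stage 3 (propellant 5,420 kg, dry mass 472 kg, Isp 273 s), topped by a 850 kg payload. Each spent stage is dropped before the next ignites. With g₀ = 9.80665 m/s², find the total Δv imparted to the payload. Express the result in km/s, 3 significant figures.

Ignition mass of stage 1 = 82,600+6,430 + 18,700+2,550 + 5,420+472 + 850 = 117,022 kg.
Stage 1: m₀ = 117,022 kg, m_f = 117,022 − 82,600 = 34,422 kg; Δv = 271×9.80665×ln(3.4) = 2657.6×1.2237 ≈ 3252 m/s.
Stage 2: m₀ = 27,992 kg, m_f = 27,992 − 18,700 = 9,292 kg; Δv = 286×9.80665×ln(3.012) = 2804.7×1.1028 ≈ 3093 m/s.
Stage 3: m₀ = 6,742 kg, m_f = 6,742 − 5,420 = 1,322 kg; Δv = 273×9.80665×ln(5.1) = 2677.2×1.6292 ≈ 4362 m/s.
Total Δv = 3252 + 3093 + 4362 = 10707 m/s.

Δv ≈ 10.7 km/s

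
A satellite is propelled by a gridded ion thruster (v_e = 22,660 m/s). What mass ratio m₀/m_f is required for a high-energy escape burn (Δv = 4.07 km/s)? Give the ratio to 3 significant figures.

mass ratio ≈ 1.20

m₀/m_f = exp(Δv / v_e) = exp(4070 / 22660.0) = exp(0.1796) = 1.1968.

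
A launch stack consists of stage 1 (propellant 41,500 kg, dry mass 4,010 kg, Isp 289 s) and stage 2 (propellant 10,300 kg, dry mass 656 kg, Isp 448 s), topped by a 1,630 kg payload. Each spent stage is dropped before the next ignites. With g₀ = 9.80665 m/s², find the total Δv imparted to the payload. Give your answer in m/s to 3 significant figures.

Δv ≈ 11000 m/s

Ignition mass of stage 1 = 41,500+4,010 + 10,300+656 + 1,630 = 58,096 kg.
Stage 1: m₀ = 58,096 kg, m_f = 58,096 − 41,500 = 16,596 kg; Δv = 289×9.80665×ln(3.501) = 2834.1×1.2529 ≈ 3551 m/s.
Stage 2: m₀ = 12,586 kg, m_f = 12,586 − 10,300 = 2,286 kg; Δv = 448×9.80665×ln(5.506) = 4393.4×1.7058 ≈ 7494 m/s.
Total Δv = 3551 + 7494 = 11045 m/s.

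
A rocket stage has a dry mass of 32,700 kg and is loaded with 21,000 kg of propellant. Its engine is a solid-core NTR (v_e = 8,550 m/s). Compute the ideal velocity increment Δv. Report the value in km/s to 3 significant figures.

Δv ≈ 4.24 km/s

m₀ = m_dry + m_prop = 32,700 + 21,000 = 53,700 kg.
Using Δv = v_e ln(m₀/m_f): Δv = v_e · ln(m₀/m_f) = 8550.0 × ln(1.642) = 8550.0 × 0.4960 ≈ 4241.1 m/s.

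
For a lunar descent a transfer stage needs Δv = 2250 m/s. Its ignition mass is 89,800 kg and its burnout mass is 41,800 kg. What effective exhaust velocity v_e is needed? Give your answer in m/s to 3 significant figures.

v_e ≈ 2940 m/s

ln(m₀/m_f) = ln(89800/41800) = ln(2.148) = 0.7647.
By the Tsiolkovsky rocket equation, v_e = Δv / ln(m₀/m_f) = 2250 / 0.7647 = 2942.4 m/s.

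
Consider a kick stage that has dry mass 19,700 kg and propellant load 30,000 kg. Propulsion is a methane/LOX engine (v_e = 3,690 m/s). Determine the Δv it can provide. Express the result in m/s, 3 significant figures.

Δv ≈ 3410 m/s

m₀ = m_dry + m_prop = 19,700 + 30,000 = 49,700 kg.
Δv = v_e · ln(m₀/m_f) = 3690.0 × ln(2.523) = 3690.0 × 0.9254 ≈ 3414.7 m/s.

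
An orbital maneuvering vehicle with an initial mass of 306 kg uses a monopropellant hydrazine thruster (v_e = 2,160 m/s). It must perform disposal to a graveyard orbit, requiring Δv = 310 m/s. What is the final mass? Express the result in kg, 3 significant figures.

final mass ≈ 265 kg

Rocket equation: m₀/m_f = exp(Δv / v_e) = exp(310 / 2160.0) = exp(0.1435) = 1.1543.
m_f = m₀ / 1.1543 = 306 / 1.1543 = 265.096 kg.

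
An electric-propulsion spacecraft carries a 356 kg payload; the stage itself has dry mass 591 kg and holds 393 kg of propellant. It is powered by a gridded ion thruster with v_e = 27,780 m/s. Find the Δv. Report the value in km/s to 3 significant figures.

Δv ≈ 9.64 km/s

m₀ = payload + dry + propellant = 356 + 591 + 393 = 1,340 kg.
m_f = payload + dry = 356 + 591 = 947 kg.
Δv = v_e · ln(m₀/m_f) = 27780.0 × ln(1.415) = 27780.0 × 0.3471 ≈ 9643.2 m/s.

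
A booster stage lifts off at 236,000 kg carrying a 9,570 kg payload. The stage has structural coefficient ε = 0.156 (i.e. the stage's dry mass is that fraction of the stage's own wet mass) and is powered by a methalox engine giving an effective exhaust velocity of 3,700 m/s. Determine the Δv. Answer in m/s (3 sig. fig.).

Δv ≈ 6140 m/s

Stage wet mass = m₀ − payload = 236,000 − 9,570 = 226,430 kg.
Stage dry mass = ε × stage wet mass = 0.156 × 226,430 = 35,323.1 kg.
Burnout mass m_f = stage dry + payload = 35,323.1 + 9,570 = 44,893.1 kg.
By the Tsiolkovsky rocket equation, Δv = v_e · ln(236,000/44,893.1) = 3700.0 × ln(5.257) = 3700.0 × 1.6595 ≈ 6140 m/s.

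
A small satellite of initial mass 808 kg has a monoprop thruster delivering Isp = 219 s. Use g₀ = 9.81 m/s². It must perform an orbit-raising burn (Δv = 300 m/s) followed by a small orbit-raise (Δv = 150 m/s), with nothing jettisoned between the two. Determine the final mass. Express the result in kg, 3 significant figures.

v_e = Isp · g₀ = 219 × 9.81 = 2148.4 m/s.
After the first burn: m = 808 × exp(−300/2148.4) = 808 × 0.86967 = 702.693 kg.
After the second burn: m = 702.693 × exp(−150/2148.4) = 702.693 × 0.93256 = 655.303 kg.

final mass ≈ 655 kg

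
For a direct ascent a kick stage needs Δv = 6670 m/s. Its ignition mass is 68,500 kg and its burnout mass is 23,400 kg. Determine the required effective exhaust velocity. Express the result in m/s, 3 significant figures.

v_e ≈ 6210 m/s

ln(m₀/m_f) = ln(68500/23400) = ln(2.927) = 1.0741.
From the ideal rocket equation, v_e = Δv / ln(m₀/m_f) = 6670 / 1.0741 = 6209.9 m/s.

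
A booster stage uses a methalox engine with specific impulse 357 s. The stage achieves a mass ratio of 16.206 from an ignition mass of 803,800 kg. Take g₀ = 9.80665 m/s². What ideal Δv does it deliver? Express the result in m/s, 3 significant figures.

Δv ≈ 9750 m/s

v_e = Isp · g₀ = 357 × 9.80665 = 3501.0 m/s.
Δv = v_e · ln(16.206) = 3501.0 × 2.7854 ≈ 9751.5 m/s.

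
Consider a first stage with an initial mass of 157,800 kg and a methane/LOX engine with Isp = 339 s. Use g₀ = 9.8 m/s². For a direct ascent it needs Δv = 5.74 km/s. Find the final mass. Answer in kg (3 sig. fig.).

final mass ≈ 28000 kg

v_e = Isp · g₀ = 339 × 9.8 = 3322.2 m/s.
Rocket equation: m₀/m_f = exp(Δv / v_e) = exp(5740 / 3322.2) = exp(1.7278) = 5.6281.
m_f = m₀ / 5.6281 = 157,800 / 5.6281 = 28,037.9 kg.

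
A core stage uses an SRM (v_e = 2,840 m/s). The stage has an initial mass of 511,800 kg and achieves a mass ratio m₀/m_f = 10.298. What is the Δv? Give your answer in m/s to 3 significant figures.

Δv = v_e · ln(10.298) = 2840.0 × 2.3319 ≈ 6622.7 m/s.

Δv ≈ 6620 m/s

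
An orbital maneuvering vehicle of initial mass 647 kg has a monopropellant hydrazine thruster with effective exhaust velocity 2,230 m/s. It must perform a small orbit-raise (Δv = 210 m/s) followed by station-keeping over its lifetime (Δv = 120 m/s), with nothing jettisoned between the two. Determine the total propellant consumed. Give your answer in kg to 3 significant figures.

After the first burn: m = 647 × exp(−210/2230.0) = 647 × 0.91013 = 588.854 kg.
After the second burn: m = 588.854 × exp(−120/2230.0) = 588.854 × 0.94761 = 558.004 kg.
Total propellant = m₀ − m_final = 647 − 558.004 = 88.996 kg.

total propellant consumed ≈ 89.0 kg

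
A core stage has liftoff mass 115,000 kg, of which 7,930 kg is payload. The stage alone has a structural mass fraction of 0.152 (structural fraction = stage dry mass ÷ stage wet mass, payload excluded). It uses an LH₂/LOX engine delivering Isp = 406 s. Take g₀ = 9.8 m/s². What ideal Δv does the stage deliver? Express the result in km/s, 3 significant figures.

Δv ≈ 6.20 km/s

Stage wet mass = m₀ − payload = 115,000 − 7,930 = 107,070 kg.
Stage dry mass = ε × stage wet mass = 0.152 × 107,070 = 16,274.6 kg.
Burnout mass m_f = stage dry + payload = 16,274.6 + 7,930 = 24,204.6 kg.
v_e = Isp · g₀ = 406 × 9.8 = 3978.8 m/s.
Δv = v_e · ln(115,000/24,204.6) = 3978.8 × ln(4.751) = 3978.8 × 1.5584 ≈ 6201 m/s.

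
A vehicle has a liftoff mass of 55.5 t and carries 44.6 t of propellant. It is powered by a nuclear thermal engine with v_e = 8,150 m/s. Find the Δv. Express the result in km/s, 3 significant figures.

m_f = m₀ − m_prop = 55.5 − 44.6 = 10.9 t.
From the ideal rocket equation, Δv = v_e · ln(m₀/m_f) = 8150.0 × ln(5.092) = 8150.0 × 1.6276 ≈ 13265.1 m/s.

Δv ≈ 13.3 km/s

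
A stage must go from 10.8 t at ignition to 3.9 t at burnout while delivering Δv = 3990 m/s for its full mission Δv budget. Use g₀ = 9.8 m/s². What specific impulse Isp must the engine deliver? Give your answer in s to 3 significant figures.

ln(m₀/m_f) = ln(10800/3900) = ln(2.769) = 1.0186.
Rocket equation: v_e = Δv / ln(m₀/m_f) = 3990 / 1.0186 = 3917.3 m/s.
Isp = v_e / g₀ = 3917.3 / 9.8 = 399.7 s.

Isp ≈ 400 s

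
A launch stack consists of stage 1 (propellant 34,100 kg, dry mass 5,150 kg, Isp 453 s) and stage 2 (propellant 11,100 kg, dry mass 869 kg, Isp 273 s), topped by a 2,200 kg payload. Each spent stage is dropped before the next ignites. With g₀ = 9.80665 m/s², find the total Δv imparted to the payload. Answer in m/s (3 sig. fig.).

Ignition mass of stage 1 = 34,100+5,150 + 11,100+869 + 2,200 = 53,419 kg.
Stage 1: m₀ = 53,419 kg, m_f = 53,419 − 34,100 = 19,319 kg; Δv = 453×9.80665×ln(2.765) = 4442.4×1.0171 ≈ 4518 m/s.
Stage 2: m₀ = 14,169 kg, m_f = 14,169 − 11,100 = 3,069 kg; Δv = 273×9.80665×ln(4.617) = 2677.2×1.5297 ≈ 4095 m/s.
Total Δv = 4518 + 4095 = 8613 m/s.

Δv ≈ 8610 m/s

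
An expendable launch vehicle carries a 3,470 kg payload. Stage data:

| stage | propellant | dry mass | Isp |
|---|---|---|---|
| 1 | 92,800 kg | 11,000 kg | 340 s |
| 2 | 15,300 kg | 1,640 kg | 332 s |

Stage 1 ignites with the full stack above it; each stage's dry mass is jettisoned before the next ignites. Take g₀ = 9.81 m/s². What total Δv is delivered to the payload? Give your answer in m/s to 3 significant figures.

Ignition mass of stage 1 = 92,800+11,000 + 15,300+1,640 + 3,470 = 124,210 kg.
Stage 1: m₀ = 124,210 kg, m_f = 124,210 − 92,800 = 31,410 kg; Δv = 340×9.81×ln(3.954) = 3335.4×1.3748 ≈ 4586 m/s.
Stage 2: m₀ = 20,410 kg, m_f = 20,410 − 15,300 = 5,110 kg; Δv = 332×9.81×ln(3.994) = 3256.9×1.3848 ≈ 4510 m/s.
Total Δv = 4586 + 4510 = 9096 m/s.

Δv ≈ 9100 m/s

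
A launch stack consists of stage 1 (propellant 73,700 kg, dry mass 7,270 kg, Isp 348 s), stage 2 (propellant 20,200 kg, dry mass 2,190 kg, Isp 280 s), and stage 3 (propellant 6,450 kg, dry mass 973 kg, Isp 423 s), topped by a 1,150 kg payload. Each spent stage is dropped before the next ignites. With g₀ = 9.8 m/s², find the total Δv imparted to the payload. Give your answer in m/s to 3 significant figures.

Δv ≈ 12300 m/s

Ignition mass of stage 1 = 73,700+7,270 + 20,200+2,190 + 6,450+973 + 1,150 = 111,933 kg.
Stage 1: m₀ = 111,933 kg, m_f = 111,933 − 73,700 = 38,233 kg; Δv = 348×9.8×ln(2.928) = 3410.4×1.0742 ≈ 3663 m/s.
Stage 2: m₀ = 30,963 kg, m_f = 30,963 − 20,200 = 10,763 kg; Δv = 280×9.8×ln(2.877) = 2744.0×1.0567 ≈ 2900 m/s.
Stage 3: m₀ = 8,573 kg, m_f = 8,573 − 6,450 = 2,123 kg; Δv = 423×9.8×ln(4.038) = 4145.4×1.3958 ≈ 5786 m/s.
Total Δv = 3663 + 2900 + 5786 = 12349 m/s.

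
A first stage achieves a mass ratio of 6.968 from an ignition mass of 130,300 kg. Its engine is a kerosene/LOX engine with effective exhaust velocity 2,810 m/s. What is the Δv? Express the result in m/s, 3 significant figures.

Δv ≈ 5460 m/s

By the Tsiolkovsky rocket equation, Δv = v_e · ln(6.968) = 2810.0 × 1.9413 ≈ 5455.1 m/s.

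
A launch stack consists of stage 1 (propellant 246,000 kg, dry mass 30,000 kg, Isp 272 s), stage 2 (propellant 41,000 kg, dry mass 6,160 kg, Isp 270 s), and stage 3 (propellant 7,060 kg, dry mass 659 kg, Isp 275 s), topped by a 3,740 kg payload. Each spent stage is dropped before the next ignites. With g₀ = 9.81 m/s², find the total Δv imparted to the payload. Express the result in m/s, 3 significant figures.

Δv ≈ 9310 m/s

Ignition mass of stage 1 = 246,000+30,000 + 41,000+6,160 + 7,060+659 + 3,740 = 334,619 kg.
Stage 1: m₀ = 334,619 kg, m_f = 334,619 − 246,000 = 88,619 kg; Δv = 272×9.81×ln(3.776) = 2668.3×1.3286 ≈ 3545 m/s.
Stage 2: m₀ = 58,619 kg, m_f = 58,619 − 41,000 = 17,619 kg; Δv = 270×9.81×ln(3.327) = 2648.7×1.2021 ≈ 3184 m/s.
Stage 3: m₀ = 11,459 kg, m_f = 11,459 − 7,060 = 4,399 kg; Δv = 275×9.81×ln(2.605) = 2697.8×0.9574 ≈ 2583 m/s.
Total Δv = 3545 + 3184 + 2583 = 9312 m/s.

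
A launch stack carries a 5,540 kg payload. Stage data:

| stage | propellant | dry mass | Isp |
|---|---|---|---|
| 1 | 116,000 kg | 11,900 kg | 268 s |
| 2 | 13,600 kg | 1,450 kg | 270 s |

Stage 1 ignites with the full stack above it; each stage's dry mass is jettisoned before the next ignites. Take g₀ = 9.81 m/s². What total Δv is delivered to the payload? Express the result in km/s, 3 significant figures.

Δv ≈ 6.86 km/s

Ignition mass of stage 1 = 116,000+11,900 + 13,600+1,450 + 5,540 = 148,490 kg.
Stage 1: m₀ = 148,490 kg, m_f = 148,490 − 116,000 = 32,490 kg; Δv = 268×9.81×ln(4.57) = 2629.1×1.5196 ≈ 3995 m/s.
Stage 2: m₀ = 20,590 kg, m_f = 20,590 − 13,600 = 6,990 kg; Δv = 270×9.81×ln(2.946) = 2648.7×1.0803 ≈ 2861 m/s.
Total Δv = 3995 + 2861 = 6856 m/s.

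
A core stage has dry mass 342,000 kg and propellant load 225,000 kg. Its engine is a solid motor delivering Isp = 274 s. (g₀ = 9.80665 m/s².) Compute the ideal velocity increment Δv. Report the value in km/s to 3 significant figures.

v_e = Isp · g₀ = 274 × 9.80665 = 2687.0 m/s.
m₀ = m_dry + m_prop = 342,000 + 225,000 = 567,000 kg.
Rocket equation: Δv = v_e · ln(m₀/m_f) = 2687.0 × ln(1.658) = 2687.0 × 0.5055 ≈ 1358.4 m/s.

Δv ≈ 1.36 km/s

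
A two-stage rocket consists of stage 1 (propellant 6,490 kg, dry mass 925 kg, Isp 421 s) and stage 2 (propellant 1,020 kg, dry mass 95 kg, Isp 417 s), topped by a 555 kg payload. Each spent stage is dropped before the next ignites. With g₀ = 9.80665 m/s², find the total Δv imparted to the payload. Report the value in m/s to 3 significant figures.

Δv ≈ 9030 m/s

Ignition mass of stage 1 = 6,490+925 + 1,020+95 + 555 = 9,085 kg.
Stage 1: m₀ = 9,085 kg, m_f = 9,085 − 6,490 = 2,595 kg; Δv = 421×9.80665×ln(3.501) = 4128.6×1.2530 ≈ 5173 m/s.
Stage 2: m₀ = 1,670 kg, m_f = 1,670 − 1,020 = 650 kg; Δv = 417×9.80665×ln(2.569) = 4089.4×0.9436 ≈ 3859 m/s.
Total Δv = 5173 + 3859 = 9032 m/s.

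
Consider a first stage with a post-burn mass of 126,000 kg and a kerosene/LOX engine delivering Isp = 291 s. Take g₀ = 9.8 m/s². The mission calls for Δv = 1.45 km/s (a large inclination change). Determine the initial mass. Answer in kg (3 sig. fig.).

initial mass ≈ 210000 kg

v_e = Isp · g₀ = 291 × 9.8 = 2851.8 m/s.
m₀/m_f = exp(Δv / v_e) = exp(1450 / 2851.8) = exp(0.5085) = 1.6627.
m₀ = m_f × 1.6627 = 126,000 × 1.6627 = 209,500 kg.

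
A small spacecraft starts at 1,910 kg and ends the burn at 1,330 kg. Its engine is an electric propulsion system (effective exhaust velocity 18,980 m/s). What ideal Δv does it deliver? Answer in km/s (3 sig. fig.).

Δv ≈ 6.87 km/s

Δv = v_e · ln(m₀/m_f) = 18980.0 × ln(1.436) = 18980.0 × 0.3619 ≈ 6869.3 m/s.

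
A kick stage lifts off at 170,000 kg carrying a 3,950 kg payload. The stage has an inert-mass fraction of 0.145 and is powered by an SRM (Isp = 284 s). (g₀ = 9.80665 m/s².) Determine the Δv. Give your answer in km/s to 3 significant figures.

Δv ≈ 5.02 km/s

Stage wet mass = m₀ − payload = 170,000 − 3,950 = 166,050 kg.
Stage dry mass = ε × stage wet mass = 0.145 × 166,050 = 24,077.3 kg.
Burnout mass m_f = stage dry + payload = 24,077.3 + 3,950 = 28,027.3 kg.
v_e = Isp · g₀ = 284 × 9.80665 = 2785.1 m/s.
Using Δv = v_e ln(m₀/m_f): Δv = v_e · ln(170,000/28,027.3) = 2785.1 × ln(6.066) = 2785.1 × 1.8026 ≈ 5020 m/s.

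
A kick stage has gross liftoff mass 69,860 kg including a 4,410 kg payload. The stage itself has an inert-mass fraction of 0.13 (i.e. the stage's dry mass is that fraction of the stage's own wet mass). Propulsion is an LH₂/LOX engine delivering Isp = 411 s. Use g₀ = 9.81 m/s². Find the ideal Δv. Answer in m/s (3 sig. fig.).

Δv ≈ 6810 m/s

Stage wet mass = m₀ − payload = 69,860 − 4,410 = 65,450 kg.
Stage dry mass = ε × stage wet mass = 0.13 × 65,450 = 8,508.5 kg.
Burnout mass m_f = stage dry + payload = 8,508.5 + 4,410 = 12,918.5 kg.
v_e = Isp · g₀ = 411 × 9.81 = 4031.9 m/s.
Using Δv = v_e ln(m₀/m_f): Δv = v_e · ln(69,860/12,918.5) = 4031.9 × ln(5.408) = 4031.9 × 1.6878 ≈ 6805 m/s.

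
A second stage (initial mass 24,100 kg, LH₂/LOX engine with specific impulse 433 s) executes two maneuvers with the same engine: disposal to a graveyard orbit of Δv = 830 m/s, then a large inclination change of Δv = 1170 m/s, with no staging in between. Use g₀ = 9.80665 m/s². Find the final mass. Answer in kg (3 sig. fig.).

v_e = Isp · g₀ = 433 × 9.80665 = 4246.3 m/s.
After the first burn: m = 24100 × exp(−830/4246.3) = 24100 × 0.82245 = 19,821 kg.
After the second burn: m = 19,821 × exp(−1170/4246.3) = 19,821 × 0.75917 = 15,047.5 kg.

final mass ≈ 15000 kg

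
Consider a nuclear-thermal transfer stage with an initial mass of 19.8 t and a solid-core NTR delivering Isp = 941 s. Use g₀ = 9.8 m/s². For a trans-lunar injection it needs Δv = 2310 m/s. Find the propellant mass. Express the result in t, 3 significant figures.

v_e = Isp · g₀ = 941 × 9.8 = 9221.8 m/s.
m₀/m_f = exp(Δv / v_e) = exp(2310 / 9221.8) = exp(0.2505) = 1.2847.
m_f = 19.8 / 1.2847 = 15.4122 t, so propellant = m₀ − m_f = 19.8 − 15.4122 = 4.3878 t.

propellant mass ≈ 4.39 t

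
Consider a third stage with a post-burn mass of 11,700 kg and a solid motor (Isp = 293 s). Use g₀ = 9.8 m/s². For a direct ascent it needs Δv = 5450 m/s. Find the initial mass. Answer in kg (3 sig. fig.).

v_e = Isp · g₀ = 293 × 9.8 = 2871.4 m/s.
From the ideal rocket equation, m₀/m_f = exp(Δv / v_e) = exp(5450 / 2871.4) = exp(1.8980) = 6.6727.
m₀ = m_f × 6.6727 = 11,700 × 6.6727 = 78,070.6 kg.

initial mass ≈ 78100 kg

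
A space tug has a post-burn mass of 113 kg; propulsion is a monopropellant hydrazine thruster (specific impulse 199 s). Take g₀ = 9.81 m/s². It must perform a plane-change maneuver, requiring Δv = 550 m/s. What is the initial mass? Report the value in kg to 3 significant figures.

initial mass ≈ 150 kg

v_e = Isp · g₀ = 199 × 9.81 = 1952.2 m/s.
m₀/m_f = exp(Δv / v_e) = exp(550 / 1952.2) = exp(0.2817) = 1.3254.
m₀ = m_f × 1.3254 = 113 × 1.3254 = 149.77 kg.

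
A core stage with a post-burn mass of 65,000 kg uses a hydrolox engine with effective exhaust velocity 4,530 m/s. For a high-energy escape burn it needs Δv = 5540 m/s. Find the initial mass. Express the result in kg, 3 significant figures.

initial mass ≈ 221000 kg

m₀/m_f = exp(Δv / v_e) = exp(5540 / 4530.0) = exp(1.2230) = 3.3972.
m₀ = m_f × 3.3972 = 65,000 × 3.3972 = 220,818 kg.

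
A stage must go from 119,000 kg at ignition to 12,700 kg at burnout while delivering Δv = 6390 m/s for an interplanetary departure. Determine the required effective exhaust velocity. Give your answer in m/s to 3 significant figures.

ln(m₀/m_f) = ln(119000/12700) = ln(9.37) = 2.2375.
v_e = Δv / ln(m₀/m_f) = 6390 / 2.2375 = 2855.8 m/s.

v_e ≈ 2860 m/s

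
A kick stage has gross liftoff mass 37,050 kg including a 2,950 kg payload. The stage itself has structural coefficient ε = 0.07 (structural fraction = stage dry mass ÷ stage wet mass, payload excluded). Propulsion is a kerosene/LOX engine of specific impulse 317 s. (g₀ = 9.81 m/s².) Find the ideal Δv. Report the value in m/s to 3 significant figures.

Δv ≈ 6030 m/s

Stage wet mass = m₀ − payload = 37,050 − 2,950 = 34,100 kg.
Stage dry mass = ε × stage wet mass = 0.07 × 34,100 = 2,387 kg.
Burnout mass m_f = stage dry + payload = 2,387 + 2,950 = 5,337 kg.
v_e = Isp · g₀ = 317 × 9.81 = 3109.8 m/s.
From the ideal rocket equation, Δv = v_e · ln(37,050/5,337) = 3109.8 × ln(6.942) = 3109.8 × 1.9376 ≈ 6026 m/s.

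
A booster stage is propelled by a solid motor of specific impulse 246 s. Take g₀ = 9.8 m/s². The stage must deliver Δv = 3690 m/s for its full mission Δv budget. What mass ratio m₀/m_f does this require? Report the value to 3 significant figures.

v_e = Isp · g₀ = 246 × 9.8 = 2410.8 m/s.
Using Δv = v_e ln(m₀/m_f): m₀/m_f = exp(Δv / v_e) = exp(3690 / 2410.8) = exp(1.5306) = 4.6210.

mass ratio ≈ 4.62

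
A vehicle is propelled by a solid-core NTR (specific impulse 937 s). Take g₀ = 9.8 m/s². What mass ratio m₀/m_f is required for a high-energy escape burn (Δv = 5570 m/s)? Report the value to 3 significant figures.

v_e = Isp · g₀ = 937 × 9.8 = 9182.6 m/s.
By the Tsiolkovsky rocket equation, m₀/m_f = exp(Δv / v_e) = exp(5570 / 9182.6) = exp(0.6066) = 1.8342.

mass ratio ≈ 1.83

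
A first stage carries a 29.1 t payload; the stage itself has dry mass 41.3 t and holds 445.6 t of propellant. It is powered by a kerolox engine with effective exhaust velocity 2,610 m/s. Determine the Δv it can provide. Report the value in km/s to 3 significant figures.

m₀ = payload + dry + propellant = 29.1 + 41.3 + 445.6 = 516 t.
m_f = payload + dry = 29.1 + 41.3 = 70.4 t.
By the Tsiolkovsky rocket equation, Δv = v_e · ln(m₀/m_f) = 2610.0 × ln(7.33) = 2610.0 × 1.9919 ≈ 5198.9 m/s.

Δv ≈ 5.20 km/s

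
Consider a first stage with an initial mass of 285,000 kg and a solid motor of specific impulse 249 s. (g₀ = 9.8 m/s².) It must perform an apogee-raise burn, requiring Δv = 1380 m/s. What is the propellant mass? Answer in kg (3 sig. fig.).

v_e = Isp · g₀ = 249 × 9.8 = 2440.2 m/s.
Rocket equation: m₀/m_f = exp(Δv / v_e) = exp(1380 / 2440.2) = exp(0.5655) = 1.7604.
m_f = 285,000 / 1.7604 = 161,895 kg, so propellant = m₀ − m_f = 285,000 − 161,895 = 123,105 kg.

propellant mass ≈ 123000 kg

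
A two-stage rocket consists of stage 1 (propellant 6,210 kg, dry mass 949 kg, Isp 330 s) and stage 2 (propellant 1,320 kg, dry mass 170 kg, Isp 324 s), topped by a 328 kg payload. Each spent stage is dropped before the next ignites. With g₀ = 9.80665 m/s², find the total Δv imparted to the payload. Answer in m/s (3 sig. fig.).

Δv ≈ 7920 m/s

Ignition mass of stage 1 = 6,210+949 + 1,320+170 + 328 = 8,977 kg.
Stage 1: m₀ = 8,977 kg, m_f = 8,977 − 6,210 = 2,767 kg; Δv = 330×9.80665×ln(3.244) = 3236.2×1.1769 ≈ 3809 m/s.
Stage 2: m₀ = 1,818 kg, m_f = 1,818 − 1,320 = 498 kg; Δv = 324×9.80665×ln(3.651) = 3177.4×1.2949 ≈ 4114 m/s.
Total Δv = 3809 + 4114 = 7923 m/s.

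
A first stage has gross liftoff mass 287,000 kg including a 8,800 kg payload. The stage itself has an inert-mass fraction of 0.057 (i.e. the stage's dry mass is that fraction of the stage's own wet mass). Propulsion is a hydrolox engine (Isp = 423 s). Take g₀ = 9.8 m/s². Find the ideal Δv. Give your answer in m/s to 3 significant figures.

Stage wet mass = m₀ − payload = 287,000 − 8,800 = 278,200 kg.
Stage dry mass = ε × stage wet mass = 0.057 × 278,200 = 15,857.4 kg.
Burnout mass m_f = stage dry + payload = 15,857.4 + 8,800 = 24,657.4 kg.
v_e = Isp · g₀ = 423 × 9.8 = 4145.4 m/s.
From the ideal rocket equation, Δv = v_e · ln(287,000/24,657.4) = 4145.4 × ln(11.64) = 4145.4 × 2.4544 ≈ 10174 m/s.

Δv ≈ 10200 m/s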